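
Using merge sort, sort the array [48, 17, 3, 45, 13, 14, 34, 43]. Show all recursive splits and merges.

Merge sort trace:

Split: [48, 17, 3, 45, 13, 14, 34, 43] -> [48, 17, 3, 45] and [13, 14, 34, 43]
  Split: [48, 17, 3, 45] -> [48, 17] and [3, 45]
    Split: [48, 17] -> [48] and [17]
    Merge: [48] + [17] -> [17, 48]
    Split: [3, 45] -> [3] and [45]
    Merge: [3] + [45] -> [3, 45]
  Merge: [17, 48] + [3, 45] -> [3, 17, 45, 48]
  Split: [13, 14, 34, 43] -> [13, 14] and [34, 43]
    Split: [13, 14] -> [13] and [14]
    Merge: [13] + [14] -> [13, 14]
    Split: [34, 43] -> [34] and [43]
    Merge: [34] + [43] -> [34, 43]
  Merge: [13, 14] + [34, 43] -> [13, 14, 34, 43]
Merge: [3, 17, 45, 48] + [13, 14, 34, 43] -> [3, 13, 14, 17, 34, 43, 45, 48]

Final sorted array: [3, 13, 14, 17, 34, 43, 45, 48]

The merge sort proceeds by recursively splitting the array and merging sorted halves.
After all merges, the sorted array is [3, 13, 14, 17, 34, 43, 45, 48].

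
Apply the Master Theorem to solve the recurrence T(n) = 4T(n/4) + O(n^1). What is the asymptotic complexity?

Master Theorem for T(n) = 4T(n/4) + O(n^1):

a = 4, b = 4, c = 1
log_b(a) = log_4(4) = 1.0000

Case 2: c = 1 = log_4(4) = 1.0000
T(n) = O(n^1 log n) = O(n log n)

For T(n) = 4T(n/4) + O(n^1): log_4(4) = 1.0000. This is Case 2 of the Master Theorem (c = log_b(a), equal work at all levels), giving O(n log n).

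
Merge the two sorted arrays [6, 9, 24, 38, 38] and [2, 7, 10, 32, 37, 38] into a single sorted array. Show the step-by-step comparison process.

Merging process:

Compare 6 vs 2: take 2 from right. Merged: [2]
Compare 6 vs 7: take 6 from left. Merged: [2, 6]
Compare 9 vs 7: take 7 from right. Merged: [2, 6, 7]
Compare 9 vs 10: take 9 from left. Merged: [2, 6, 7, 9]
Compare 24 vs 10: take 10 from right. Merged: [2, 6, 7, 9, 10]
Compare 24 vs 32: take 24 from left. Merged: [2, 6, 7, 9, 10, 24]
Compare 38 vs 32: take 32 from right. Merged: [2, 6, 7, 9, 10, 24, 32]
Compare 38 vs 37: take 37 from right. Merged: [2, 6, 7, 9, 10, 24, 32, 37]
Compare 38 vs 38: take 38 from left. Merged: [2, 6, 7, 9, 10, 24, 32, 37, 38]
Compare 38 vs 38: take 38 from left. Merged: [2, 6, 7, 9, 10, 24, 32, 37, 38, 38]
Append remaining from right: [38]. Merged: [2, 6, 7, 9, 10, 24, 32, 37, 38, 38, 38]

Final merged array: [2, 6, 7, 9, 10, 24, 32, 37, 38, 38, 38]
Total comparisons: 10

The merged array is [2, 6, 7, 9, 10, 24, 32, 37, 38, 38, 38], requiring 10 comparisons. The merge step runs in O(n) time where n is the total number of elements.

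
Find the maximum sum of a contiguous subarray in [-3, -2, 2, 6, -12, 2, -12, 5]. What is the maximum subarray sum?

Using Kadane's algorithm on [-3, -2, 2, 6, -12, 2, -12, 5]:

Scanning through the array:
Position 1 (value -2): max_ending_here = -2, max_so_far = -2
Position 2 (value 2): max_ending_here = 2, max_so_far = 2
Position 3 (value 6): max_ending_here = 8, max_so_far = 8
Position 4 (value -12): max_ending_here = -4, max_so_far = 8
Position 5 (value 2): max_ending_here = 2, max_so_far = 8
Position 6 (value -12): max_ending_here = -10, max_so_far = 8
Position 7 (value 5): max_ending_here = 5, max_so_far = 8

Maximum subarray: [2, 6]
Maximum sum: 8

The maximum subarray is [2, 6] with sum 8. This subarray runs from index 2 to index 3.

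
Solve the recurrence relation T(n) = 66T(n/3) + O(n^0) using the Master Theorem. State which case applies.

Master Theorem for T(n) = 66T(n/3) + O(n^0):

a = 66, b = 3, c = 0
log_b(a) = log_3(66) = 3.8136

Case 1: c = 0 < log_3(66) = 3.8136
T(n) = O(n^(log_3 66))

For T(n) = 66T(n/3) + O(n^0): log_3(66) = 3.8136. This is Case 1 of the Master Theorem (c < log_b(a), work dominated by leaves), giving O(n^(log_3 66)).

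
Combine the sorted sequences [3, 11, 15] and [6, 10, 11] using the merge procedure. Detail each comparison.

Merging process:

Compare 3 vs 6: take 3 from left. Merged: [3]
Compare 11 vs 6: take 6 from right. Merged: [3, 6]
Compare 11 vs 10: take 10 from right. Merged: [3, 6, 10]
Compare 11 vs 11: take 11 from left. Merged: [3, 6, 10, 11]
Compare 15 vs 11: take 11 from right. Merged: [3, 6, 10, 11, 11]
Append remaining from left: [15]. Merged: [3, 6, 10, 11, 11, 15]

Final merged array: [3, 6, 10, 11, 11, 15]
Total comparisons: 5

The merged array is [3, 6, 10, 11, 11, 15], requiring 5 comparisons. The merge step runs in O(n) time where n is the total number of elements.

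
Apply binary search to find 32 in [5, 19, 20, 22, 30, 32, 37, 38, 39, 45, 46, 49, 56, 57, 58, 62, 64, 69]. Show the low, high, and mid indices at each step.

Binary search for 32 in [5, 19, 20, 22, 30, 32, 37, 38, 39, 45, 46, 49, 56, 57, 58, 62, 64, 69]:

lo=0, hi=17, mid=8, arr[mid]=39 -> 39 > 32, search left half
lo=0, hi=7, mid=3, arr[mid]=22 -> 22 < 32, search right half
lo=4, hi=7, mid=5, arr[mid]=32 -> Found target at index 5!

Binary search finds 32 at index 5 after 3 comparisons. The search repeatedly halves the search space by comparing with the middle element.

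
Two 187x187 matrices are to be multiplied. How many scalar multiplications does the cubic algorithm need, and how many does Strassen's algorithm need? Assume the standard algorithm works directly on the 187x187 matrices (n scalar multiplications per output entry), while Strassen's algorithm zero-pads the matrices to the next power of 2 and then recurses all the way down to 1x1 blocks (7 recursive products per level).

Matrix multiplication for 187x187 matrices:

Strassen's algorithm requires power-of-2 dimensions. Pad 187x187 to 256x256 (next power of 2).

Standard algorithm: 187^3 = 6539203 multiplications
Strassen's algorithm: 7^(log2(256)) = 7^8 = 5764801 multiplications
Savings: 6539203 - 5764801 = 774402 multiplications

Standard: 6539203 multiplications (187^3). Strassen: 5764801 multiplications (7^8, after padding to 256x256). Strassen reduces 8 recursive multiplications to 7 at each level.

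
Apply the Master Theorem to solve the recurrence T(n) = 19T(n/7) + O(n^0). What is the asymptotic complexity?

Master Theorem for T(n) = 19T(n/7) + O(n^0):

a = 19, b = 7, c = 0
log_b(a) = log_7(19) = 1.5131

Case 1: c = 0 < log_7(19) = 1.5131
T(n) = O(n^(log_7 19))

For T(n) = 19T(n/7) + O(n^0): log_7(19) = 1.5131. This is Case 1 of the Master Theorem (c < log_b(a), work dominated by leaves), giving O(n^(log_7 19)).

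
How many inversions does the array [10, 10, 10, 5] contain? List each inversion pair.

Finding inversions in [10, 10, 10, 5]:

(0, 3): arr[0]=10 > arr[3]=5
(1, 3): arr[1]=10 > arr[3]=5
(2, 3): arr[2]=10 > arr[3]=5

Total inversions: 3

The array has 3 inversion(s): (0,3), (1,3), (2,3). Each pair (i,j) satisfies i < j and arr[i] > arr[j].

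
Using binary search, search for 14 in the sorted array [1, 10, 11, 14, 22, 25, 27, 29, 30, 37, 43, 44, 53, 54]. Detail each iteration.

Binary search for 14 in [1, 10, 11, 14, 22, 25, 27, 29, 30, 37, 43, 44, 53, 54]:

lo=0, hi=13, mid=6, arr[mid]=27 -> 27 > 14, search left half
lo=0, hi=5, mid=2, arr[mid]=11 -> 11 < 14, search right half
lo=3, hi=5, mid=4, arr[mid]=22 -> 22 > 14, search left half
lo=3, hi=3, mid=3, arr[mid]=14 -> Found target at index 3!

Binary search finds 14 at index 3 after 4 comparisons. The search repeatedly halves the search space by comparing with the middle element.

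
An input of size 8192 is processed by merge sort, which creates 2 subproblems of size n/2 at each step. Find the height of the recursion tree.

For divide and conquer with division factor 2:

Problem sizes at each level:
Level 0: 8192
Level 1: 4096
Level 2: 2048
Level 3: 1024
Level 4: 512
Level 5: 256
Level 6: 128
Level 7: 64
Level 8: 32
Level 9: 16
Level 10: 8
Level 11: 4
Level 12: 2
Level 13: 1

The root is level 0 and the size-1 base case is level 13 (the tree spans levels 0 through 13, i.e. 14 levels counting the root), so the depth is the number of divisions: log_2(8192) = 13

The recursion tree depth is log_2(8192) = 13. At each level, the problem size is divided by 2, so it takes 13 divisions to reduce to a base case of size 1. The algorithm makes 2 recursive calls at each level.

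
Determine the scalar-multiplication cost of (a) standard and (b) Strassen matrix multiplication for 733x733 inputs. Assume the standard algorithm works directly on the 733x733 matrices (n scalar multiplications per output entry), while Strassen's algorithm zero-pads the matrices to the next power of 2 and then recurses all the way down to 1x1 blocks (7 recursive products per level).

Matrix multiplication for 733x733 matrices:

Strassen's algorithm requires power-of-2 dimensions. Pad 733x733 to 1024x1024 (next power of 2).

Standard algorithm: 733^3 = 393832837 multiplications
Strassen's algorithm: 7^(log2(1024)) = 7^10 = 282475249 multiplications
Savings: 393832837 - 282475249 = 111357588 multiplications

Standard: 393832837 multiplications (733^3). Strassen: 282475249 multiplications (7^10, after padding to 1024x1024). Strassen reduces 8 recursive multiplications to 7 at each level.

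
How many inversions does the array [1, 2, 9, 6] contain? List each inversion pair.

Finding inversions in [1, 2, 9, 6]:

(2, 3): arr[2]=9 > arr[3]=6

Total inversions: 1

The array has 1 inversion(s): (2,3). Each pair (i,j) satisfies i < j and arr[i] > arr[j].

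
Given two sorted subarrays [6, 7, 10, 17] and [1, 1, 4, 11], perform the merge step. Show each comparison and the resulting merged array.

Merging process:

Compare 6 vs 1: take 1 from right. Merged: [1]
Compare 6 vs 1: take 1 from right. Merged: [1, 1]
Compare 6 vs 4: take 4 from right. Merged: [1, 1, 4]
Compare 6 vs 11: take 6 from left. Merged: [1, 1, 4, 6]
Compare 7 vs 11: take 7 from left. Merged: [1, 1, 4, 6, 7]
Compare 10 vs 11: take 10 from left. Merged: [1, 1, 4, 6, 7, 10]
Compare 17 vs 11: take 11 from right. Merged: [1, 1, 4, 6, 7, 10, 11]
Append remaining from left: [17]. Merged: [1, 1, 4, 6, 7, 10, 11, 17]

Final merged array: [1, 1, 4, 6, 7, 10, 11, 17]
Total comparisons: 7

The merged array is [1, 1, 4, 6, 7, 10, 11, 17], requiring 7 comparisons. The merge step runs in O(n) time where n is the total number of elements.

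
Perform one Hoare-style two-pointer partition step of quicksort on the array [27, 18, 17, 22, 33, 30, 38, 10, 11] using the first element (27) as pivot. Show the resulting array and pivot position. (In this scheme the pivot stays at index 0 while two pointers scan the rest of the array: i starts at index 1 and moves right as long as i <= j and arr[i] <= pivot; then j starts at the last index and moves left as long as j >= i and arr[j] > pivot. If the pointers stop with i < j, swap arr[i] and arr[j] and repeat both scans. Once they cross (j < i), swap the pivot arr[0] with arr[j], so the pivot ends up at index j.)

Hoare-style two-pointer partition with pivot = 27:

Initial array: [27, 18, 17, 22, 33, 30, 38, 10, 11]

Pointers start at i = 1, j = 8.
i stops at index 4 (arr[4]=33 > 27), j stops at index 8 (arr[8]=11 <= 27): swap arr[4] and arr[8], array becomes [27, 18, 17, 22, 11, 30, 38, 10, 33]
i stops at index 5 (arr[5]=30 > 27), j stops at index 7 (arr[7]=10 <= 27): swap arr[5] and arr[7], array becomes [27, 18, 17, 22, 11, 10, 38, 30, 33]
i ends at 6, j ends at 5: the pointers have crossed (j < i), so scanning stops.

Swap pivot arr[0] with arr[5] to place pivot at position 5: [10, 18, 17, 22, 11, 27, 38, 30, 33]
Pivot position: 5

After partitioning with pivot 27, the array becomes [10, 18, 17, 22, 11, 27, 38, 30, 33]. The pivot is placed at index 5. All elements to the left of the pivot are <= 27, and all elements to the right are > 27.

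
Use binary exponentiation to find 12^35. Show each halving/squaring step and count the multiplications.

Computing 12^35 by squaring (build up from 12^1; each line after the first costs one multiplication):

12^1 = 12
12^2 = (12^1)^2 = 12^2 = 144
12^4 = (12^2)^2 = 144^2 = 20736
12^8 = (12^4)^2 = 20736^2 = 429981696
12^16 = (12^8)^2 = 429981696^2 = 184884258895036416
12^17 = 12 * 12^16 = 12 * 184884258895036416 = 2218611106740436992
12^34 = (12^17)^2 = 2218611106740436992^2 = 4922235242952026704037113243122008064
12^35 = 12 * 12^34 = 12 * 4922235242952026704037113243122008064 = 59066822915424320448445358917464096768

Result: 59066822915424320448445358917464096768
Multiplications needed: 7 (7 lines after 12^1)

12^35 = 59066822915424320448445358917464096768. Using exponentiation by squaring, this requires 7 multiplications. The key idea: if the exponent is even, square the half-power; if odd, multiply by the base once.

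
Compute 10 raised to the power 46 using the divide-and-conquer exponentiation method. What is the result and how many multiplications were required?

Computing 10^46 by squaring (build up from 10^1; each line after the first costs one multiplication):

10^1 = 10
10^2 = (10^1)^2 = 10^2 = 100
10^4 = (10^2)^2 = 100^2 = 10000
10^5 = 10 * 10^4 = 10 * 10000 = 100000
10^10 = (10^5)^2 = 100000^2 = 10000000000
10^11 = 10 * 10^10 = 10 * 10000000000 = 100000000000
10^22 = (10^11)^2 = 100000000000^2 = 10000000000000000000000
10^23 = 10 * 10^22 = 10 * 10000000000000000000000 = 100000000000000000000000
10^46 = (10^23)^2 = 100000000000000000000000^2 = 10000000000000000000000000000000000000000000000

Result: 10000000000000000000000000000000000000000000000
Multiplications needed: 8 (8 lines after 10^1)

10^46 = 10000000000000000000000000000000000000000000000. Using exponentiation by squaring, this requires 8 multiplications. The key idea: if the exponent is even, square the half-power; if odd, multiply by the base once.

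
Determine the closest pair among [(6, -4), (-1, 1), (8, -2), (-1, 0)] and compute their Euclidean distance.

Computing all pairwise distances among 4 points:

d((6, -4), (-1, 1)) = 8.6023
d((6, -4), (8, -2)) = 2.8284
d((6, -4), (-1, 0)) = 8.0623
d((-1, 1), (8, -2)) = 9.4868
d((-1, 1), (-1, 0)) = 1.0 <-- minimum
d((8, -2), (-1, 0)) = 9.2195

Closest pair: (-1, 1) and (-1, 0) with distance 1.0

The closest pair is (-1, 1) and (-1, 0) with Euclidean distance 1.0. For 4 points, brute-force pairwise comparison is shown above. For large n, the divide-and-conquer algorithm (sort by x, recurse on halves, check the dividing strip) achieves O(n log n).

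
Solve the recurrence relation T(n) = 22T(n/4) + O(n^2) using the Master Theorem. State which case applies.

Master Theorem for T(n) = 22T(n/4) + O(n^2):

a = 22, b = 4, c = 2
log_b(a) = log_4(22) = 2.2297

Case 1: c = 2 < log_4(22) = 2.2297
T(n) = O(n^(log_4 22))

For T(n) = 22T(n/4) + O(n^2): log_4(22) = 2.2297. This is Case 1 of the Master Theorem (c < log_b(a), work dominated by leaves), giving O(n^(log_4 22)).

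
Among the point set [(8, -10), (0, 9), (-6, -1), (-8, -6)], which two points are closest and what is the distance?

Computing all pairwise distances among 4 points:

d((8, -10), (0, 9)) = 20.6155
d((8, -10), (-6, -1)) = 16.6433
d((8, -10), (-8, -6)) = 16.4924
d((0, 9), (-6, -1)) = 11.6619
d((0, 9), (-8, -6)) = 17.0
d((-6, -1), (-8, -6)) = 5.3852 <-- minimum

Closest pair: (-6, -1) and (-8, -6) with distance 5.3852

The closest pair is (-6, -1) and (-8, -6) with Euclidean distance 5.3852. For 4 points, brute-force pairwise comparison is shown above. For large n, the divide-and-conquer algorithm (sort by x, recurse on halves, check the dividing strip) achieves O(n log n).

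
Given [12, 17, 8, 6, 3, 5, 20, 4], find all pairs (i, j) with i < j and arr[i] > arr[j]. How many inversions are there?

Finding inversions in [12, 17, 8, 6, 3, 5, 20, 4]:

(0, 2): arr[0]=12 > arr[2]=8
(0, 3): arr[0]=12 > arr[3]=6
(0, 4): arr[0]=12 > arr[4]=3
(0, 5): arr[0]=12 > arr[5]=5
(0, 7): arr[0]=12 > arr[7]=4
(1, 2): arr[1]=17 > arr[2]=8
(1, 3): arr[1]=17 > arr[3]=6
(1, 4): arr[1]=17 > arr[4]=3
(1, 5): arr[1]=17 > arr[5]=5
(1, 7): arr[1]=17 > arr[7]=4
(2, 3): arr[2]=8 > arr[3]=6
(2, 4): arr[2]=8 > arr[4]=3
(2, 5): arr[2]=8 > arr[5]=5
(2, 7): arr[2]=8 > arr[7]=4
(3, 4): arr[3]=6 > arr[4]=3
(3, 5): arr[3]=6 > arr[5]=5
(3, 7): arr[3]=6 > arr[7]=4
(5, 7): arr[5]=5 > arr[7]=4
(6, 7): arr[6]=20 > arr[7]=4

Total inversions: 19

The array has 19 inversion(s): (0,2), (0,3), (0,4), (0,5), (0,7), (1,2), (1,3), (1,4), (1,5), (1,7), (2,3), (2,4), (2,5), (2,7), (3,4), (3,5), (3,7), (5,7), (6,7). Each pair (i,j) satisfies i < j and arr[i] > arr[j].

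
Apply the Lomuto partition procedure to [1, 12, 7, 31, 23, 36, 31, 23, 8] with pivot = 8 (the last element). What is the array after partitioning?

Lomuto partition with pivot = 8:

Initial array: [1, 12, 7, 31, 23, 36, 31, 23, 8]

arr[0]=1 <= 8: swap with position 0, array becomes [1, 12, 7, 31, 23, 36, 31, 23, 8]
arr[1]=12 > 8: no swap
arr[2]=7 <= 8: swap with position 1, array becomes [1, 7, 12, 31, 23, 36, 31, 23, 8]
arr[3]=31 > 8: no swap
arr[4]=23 > 8: no swap
arr[5]=36 > 8: no swap
arr[6]=31 > 8: no swap
arr[7]=23 > 8: no swap

Place pivot at position 2: [1, 7, 8, 31, 23, 36, 31, 23, 12]
Pivot position: 2

After partitioning with pivot 8, the array becomes [1, 7, 8, 31, 23, 36, 31, 23, 12]. The pivot is placed at index 2. All elements to the left of the pivot are <= 8, and all elements to the right are > 8.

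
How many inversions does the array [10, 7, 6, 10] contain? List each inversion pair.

Finding inversions in [10, 7, 6, 10]:

(0, 1): arr[0]=10 > arr[1]=7
(0, 2): arr[0]=10 > arr[2]=6
(1, 2): arr[1]=7 > arr[2]=6

Total inversions: 3

The array has 3 inversion(s): (0,1), (0,2), (1,2). Each pair (i,j) satisfies i < j and arr[i] > arr[j].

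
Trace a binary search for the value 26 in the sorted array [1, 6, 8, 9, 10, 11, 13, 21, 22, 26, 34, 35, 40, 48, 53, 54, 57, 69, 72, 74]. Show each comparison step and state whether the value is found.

Binary search for 26 in [1, 6, 8, 9, 10, 11, 13, 21, 22, 26, 34, 35, 40, 48, 53, 54, 57, 69, 72, 74]:

lo=0, hi=19, mid=9, arr[mid]=26 -> Found target at index 9!

Binary search finds 26 at index 9 after 1 comparisons. The search repeatedly halves the search space by comparing with the middle element.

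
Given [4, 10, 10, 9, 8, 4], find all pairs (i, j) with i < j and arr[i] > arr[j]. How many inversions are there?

Finding inversions in [4, 10, 10, 9, 8, 4]:

(1, 3): arr[1]=10 > arr[3]=9
(1, 4): arr[1]=10 > arr[4]=8
(1, 5): arr[1]=10 > arr[5]=4
(2, 3): arr[2]=10 > arr[3]=9
(2, 4): arr[2]=10 > arr[4]=8
(2, 5): arr[2]=10 > arr[5]=4
(3, 4): arr[3]=9 > arr[4]=8
(3, 5): arr[3]=9 > arr[5]=4
(4, 5): arr[4]=8 > arr[5]=4

Total inversions: 9

The array has 9 inversion(s): (1,3), (1,4), (1,5), (2,3), (2,4), (2,5), (3,4), (3,5), (4,5). Each pair (i,j) satisfies i < j and arr[i] > arr[j].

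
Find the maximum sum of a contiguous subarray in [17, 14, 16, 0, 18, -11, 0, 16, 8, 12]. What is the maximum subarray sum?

Using Kadane's algorithm on [17, 14, 16, 0, 18, -11, 0, 16, 8, 12]:

Scanning through the array:
Position 1 (value 14): max_ending_here = 31, max_so_far = 31
Position 2 (value 16): max_ending_here = 47, max_so_far = 47
Position 3 (value 0): max_ending_here = 47, max_so_far = 47
Position 4 (value 18): max_ending_here = 65, max_so_far = 65
Position 5 (value -11): max_ending_here = 54, max_so_far = 65
Position 6 (value 0): max_ending_here = 54, max_so_far = 65
Position 7 (value 16): max_ending_here = 70, max_so_far = 70
Position 8 (value 8): max_ending_here = 78, max_so_far = 78
Position 9 (value 12): max_ending_here = 90, max_so_far = 90

Maximum subarray: [17, 14, 16, 0, 18, -11, 0, 16, 8, 12]
Maximum sum: 90

The maximum subarray is [17, 14, 16, 0, 18, -11, 0, 16, 8, 12] with sum 90. This subarray runs from index 0 to index 9.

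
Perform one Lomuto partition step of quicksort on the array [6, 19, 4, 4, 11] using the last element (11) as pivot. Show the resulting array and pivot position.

Lomuto partition with pivot = 11:

Initial array: [6, 19, 4, 4, 11]

arr[0]=6 <= 11: swap with position 0, array becomes [6, 19, 4, 4, 11]
arr[1]=19 > 11: no swap
arr[2]=4 <= 11: swap with position 1, array becomes [6, 4, 19, 4, 11]
arr[3]=4 <= 11: swap with position 2, array becomes [6, 4, 4, 19, 11]

Place pivot at position 3: [6, 4, 4, 11, 19]
Pivot position: 3

After partitioning with pivot 11, the array becomes [6, 4, 4, 11, 19]. The pivot is placed at index 3. All elements to the left of the pivot are <= 11, and all elements to the right are > 11.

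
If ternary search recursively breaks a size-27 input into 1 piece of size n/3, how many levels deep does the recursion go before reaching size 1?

For divide and conquer with division factor 3:

Problem sizes at each level:
Level 0: 27
Level 1: 9
Level 2: 3
Level 3: 1

The root is level 0 and the size-1 base case is level 3 (the tree spans levels 0 through 3, i.e. 4 levels counting the root), so the depth is the number of divisions: log_3(27) = 3

The recursion tree depth is log_3(27) = 3. At each level, the problem size is divided by 3, so it takes 3 divisions to reduce to a base case of size 1. The algorithm makes 1 recursive call at each level.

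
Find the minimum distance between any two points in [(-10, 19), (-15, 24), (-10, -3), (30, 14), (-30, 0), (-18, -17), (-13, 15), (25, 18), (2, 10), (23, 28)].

Computing all pairwise distances among 10 points:

d((-10, 19), (-15, 24)) = 7.0711
d((-10, 19), (-10, -3)) = 22.0
d((-10, 19), (30, 14)) = 40.3113
d((-10, 19), (-30, 0)) = 27.5862
d((-10, 19), (-18, -17)) = 36.8782
d((-10, 19), (-13, 15)) = 5.0 <-- minimum
d((-10, 19), (25, 18)) = 35.0143
d((-10, 19), (2, 10)) = 15.0
d((-10, 19), (23, 28)) = 34.2053
d((-15, 24), (-10, -3)) = 27.4591
d((-15, 24), (30, 14)) = 46.0977
d((-15, 24), (-30, 0)) = 28.3019
d((-15, 24), (-18, -17)) = 41.1096
d((-15, 24), (-13, 15)) = 9.2195
d((-15, 24), (25, 18)) = 40.4475
d((-15, 24), (2, 10)) = 22.0227
d((-15, 24), (23, 28)) = 38.2099
d((-10, -3), (30, 14)) = 43.4626
d((-10, -3), (-30, 0)) = 20.2237
d((-10, -3), (-18, -17)) = 16.1245
d((-10, -3), (-13, 15)) = 18.2483
d((-10, -3), (25, 18)) = 40.8167
d((-10, -3), (2, 10)) = 17.6918
d((-10, -3), (23, 28)) = 45.2769
d((30, 14), (-30, 0)) = 61.6117
d((30, 14), (-18, -17)) = 57.1402
d((30, 14), (-13, 15)) = 43.0116
d((30, 14), (25, 18)) = 6.4031
d((30, 14), (2, 10)) = 28.2843
d((30, 14), (23, 28)) = 15.6525
d((-30, 0), (-18, -17)) = 20.8087
d((-30, 0), (-13, 15)) = 22.6716
d((-30, 0), (25, 18)) = 57.8705
d((-30, 0), (2, 10)) = 33.5261
d((-30, 0), (23, 28)) = 59.9416
d((-18, -17), (-13, 15)) = 32.3883
d((-18, -17), (25, 18)) = 55.4437
d((-18, -17), (2, 10)) = 33.6006
d((-18, -17), (23, 28)) = 60.8769
d((-13, 15), (25, 18)) = 38.1182
d((-13, 15), (2, 10)) = 15.8114
d((-13, 15), (23, 28)) = 38.2753
d((25, 18), (2, 10)) = 24.3516
d((25, 18), (23, 28)) = 10.198
d((2, 10), (23, 28)) = 27.6586

Closest pair: (-10, 19) and (-13, 15) with distance 5.0

The closest pair is (-10, 19) and (-13, 15) with Euclidean distance 5.0. For 10 points, brute-force pairwise comparison is shown above. For large n, the divide-and-conquer algorithm (sort by x, recurse on halves, check the dividing strip) achieves O(n log n).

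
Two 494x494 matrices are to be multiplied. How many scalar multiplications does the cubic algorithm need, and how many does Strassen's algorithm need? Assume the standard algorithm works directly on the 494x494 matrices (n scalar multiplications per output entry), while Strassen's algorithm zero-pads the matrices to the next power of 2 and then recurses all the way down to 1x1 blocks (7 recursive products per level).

Matrix multiplication for 494x494 matrices:

Strassen's algorithm requires power-of-2 dimensions. Pad 494x494 to 512x512 (next power of 2).

Standard algorithm: 494^3 = 120553784 multiplications
Strassen's algorithm: 7^(log2(512)) = 7^9 = 40353607 multiplications
Savings: 120553784 - 40353607 = 80200177 multiplications

Standard: 120553784 multiplications (494^3). Strassen: 40353607 multiplications (7^9, after padding to 512x512). Strassen reduces 8 recursive multiplications to 7 at each level.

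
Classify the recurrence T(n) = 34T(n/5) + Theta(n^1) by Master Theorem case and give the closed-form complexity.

Master Theorem for T(n) = 34T(n/5) + O(n^1):

a = 34, b = 5, c = 1
log_b(a) = log_5(34) = 2.1911

Case 1: c = 1 < log_5(34) = 2.1911
T(n) = O(n^(log_5 34))

For T(n) = 34T(n/5) + O(n^1): log_5(34) = 2.1911. This is Case 1 of the Master Theorem (c < log_b(a), work dominated by leaves), giving O(n^(log_5 34)).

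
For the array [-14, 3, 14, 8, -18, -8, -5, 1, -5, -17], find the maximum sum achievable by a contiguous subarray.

Using Kadane's algorithm on [-14, 3, 14, 8, -18, -8, -5, 1, -5, -17]:

Scanning through the array:
Position 1 (value 3): max_ending_here = 3, max_so_far = 3
Position 2 (value 14): max_ending_here = 17, max_so_far = 17
Position 3 (value 8): max_ending_here = 25, max_so_far = 25
Position 4 (value -18): max_ending_here = 7, max_so_far = 25
Position 5 (value -8): max_ending_here = -1, max_so_far = 25
Position 6 (value -5): max_ending_here = -5, max_so_far = 25
Position 7 (value 1): max_ending_here = 1, max_so_far = 25
Position 8 (value -5): max_ending_here = -4, max_so_far = 25
Position 9 (value -17): max_ending_here = -17, max_so_far = 25

Maximum subarray: [3, 14, 8]
Maximum sum: 25

The maximum subarray is [3, 14, 8] with sum 25. This subarray runs from index 1 to index 3.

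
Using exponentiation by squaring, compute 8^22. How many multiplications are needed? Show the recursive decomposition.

Computing 8^22 by squaring (build up from 8^1; each line after the first costs one multiplication):

8^1 = 8
8^2 = (8^1)^2 = 8^2 = 64
8^4 = (8^2)^2 = 64^2 = 4096
8^5 = 8 * 8^4 = 8 * 4096 = 32768
8^10 = (8^5)^2 = 32768^2 = 1073741824
8^11 = 8 * 8^10 = 8 * 1073741824 = 8589934592
8^22 = (8^11)^2 = 8589934592^2 = 73786976294838206464

Result: 73786976294838206464
Multiplications needed: 6 (6 lines after 8^1)

8^22 = 73786976294838206464. Using exponentiation by squaring, this requires 6 multiplications. The key idea: if the exponent is even, square the half-power; if odd, multiply by the base once.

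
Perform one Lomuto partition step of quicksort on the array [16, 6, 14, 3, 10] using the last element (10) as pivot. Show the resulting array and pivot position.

Lomuto partition with pivot = 10:

Initial array: [16, 6, 14, 3, 10]

arr[0]=16 > 10: no swap
arr[1]=6 <= 10: swap with position 0, array becomes [6, 16, 14, 3, 10]
arr[2]=14 > 10: no swap
arr[3]=3 <= 10: swap with position 1, array becomes [6, 3, 14, 16, 10]

Place pivot at position 2: [6, 3, 10, 16, 14]
Pivot position: 2

After partitioning with pivot 10, the array becomes [6, 3, 10, 16, 14]. The pivot is placed at index 2. All elements to the left of the pivot are <= 10, and all elements to the right are > 10.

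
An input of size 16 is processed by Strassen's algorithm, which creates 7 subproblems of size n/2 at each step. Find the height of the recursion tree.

For divide and conquer with division factor 2:

Problem sizes at each level:
Level 0: 16
Level 1: 8
Level 2: 4
Level 3: 2
Level 4: 1

The root is level 0 and the size-1 base case is level 4 (the tree spans levels 0 through 4, i.e. 5 levels counting the root), so the depth is the number of divisions: log_2(16) = 4

The recursion tree depth is log_2(16) = 4. At each level, the problem size is divided by 2, so it takes 4 divisions to reduce to a base case of size 1. The algorithm makes 7 recursive calls at each level.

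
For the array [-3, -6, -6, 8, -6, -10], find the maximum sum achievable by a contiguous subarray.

Using Kadane's algorithm on [-3, -6, -6, 8, -6, -10]:

Scanning through the array:
Position 1 (value -6): max_ending_here = -6, max_so_far = -3
Position 2 (value -6): max_ending_here = -6, max_so_far = -3
Position 3 (value 8): max_ending_here = 8, max_so_far = 8
Position 4 (value -6): max_ending_here = 2, max_so_far = 8
Position 5 (value -10): max_ending_here = -8, max_so_far = 8

Maximum subarray: [8]
Maximum sum: 8

The maximum subarray is [8] with sum 8. This subarray runs from index 3 to index 3.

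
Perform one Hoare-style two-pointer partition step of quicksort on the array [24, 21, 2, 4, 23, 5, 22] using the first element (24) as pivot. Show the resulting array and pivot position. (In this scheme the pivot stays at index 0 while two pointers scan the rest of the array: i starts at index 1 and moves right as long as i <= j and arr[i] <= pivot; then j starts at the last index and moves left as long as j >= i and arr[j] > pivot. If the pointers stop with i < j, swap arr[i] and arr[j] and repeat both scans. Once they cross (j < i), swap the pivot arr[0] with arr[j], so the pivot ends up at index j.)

Hoare-style two-pointer partition with pivot = 24:

Initial array: [24, 21, 2, 4, 23, 5, 22]

Pointers start at i = 1, j = 6.
i ends at 7, j ends at 6: the pointers have crossed (j < i), so scanning stops.

Swap pivot arr[0] with arr[6] to place pivot at position 6: [22, 21, 2, 4, 23, 5, 24]
Pivot position: 6

After partitioning with pivot 24, the array becomes [22, 21, 2, 4, 23, 5, 24]. The pivot is placed at index 6. All elements to the left of the pivot are <= 24, and all elements to the right are > 24.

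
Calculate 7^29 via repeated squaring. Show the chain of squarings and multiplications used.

Computing 7^29 by squaring (build up from 7^1; each line after the first costs one multiplication):

7^1 = 7
7^2 = (7^1)^2 = 7^2 = 49
7^3 = 7 * 7^2 = 7 * 49 = 343
7^6 = (7^3)^2 = 343^2 = 117649
7^7 = 7 * 7^6 = 7 * 117649 = 823543
7^14 = (7^7)^2 = 823543^2 = 678223072849
7^28 = (7^14)^2 = 678223072849^2 = 459986536544739960976801
7^29 = 7 * 7^28 = 7 * 459986536544739960976801 = 3219905755813179726837607

Result: 3219905755813179726837607
Multiplications needed: 7 (7 lines after 7^1)

7^29 = 3219905755813179726837607. Using exponentiation by squaring, this requires 7 multiplications. The key idea: if the exponent is even, square the half-power; if odd, multiply by the base once.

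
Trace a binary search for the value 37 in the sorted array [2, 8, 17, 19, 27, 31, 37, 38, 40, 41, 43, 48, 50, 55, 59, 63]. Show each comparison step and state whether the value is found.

Binary search for 37 in [2, 8, 17, 19, 27, 31, 37, 38, 40, 41, 43, 48, 50, 55, 59, 63]:

lo=0, hi=15, mid=7, arr[mid]=38 -> 38 > 37, search left half
lo=0, hi=6, mid=3, arr[mid]=19 -> 19 < 37, search right half
lo=4, hi=6, mid=5, arr[mid]=31 -> 31 < 37, search right half
lo=6, hi=6, mid=6, arr[mid]=37 -> Found target at index 6!

Binary search finds 37 at index 6 after 4 comparisons. The search repeatedly halves the search space by comparing with the middle element.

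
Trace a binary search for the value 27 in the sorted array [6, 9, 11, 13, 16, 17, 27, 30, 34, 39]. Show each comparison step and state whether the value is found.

Binary search for 27 in [6, 9, 11, 13, 16, 17, 27, 30, 34, 39]:

lo=0, hi=9, mid=4, arr[mid]=16 -> 16 < 27, search right half
lo=5, hi=9, mid=7, arr[mid]=30 -> 30 > 27, search left half
lo=5, hi=6, mid=5, arr[mid]=17 -> 17 < 27, search right half
lo=6, hi=6, mid=6, arr[mid]=27 -> Found target at index 6!

Binary search finds 27 at index 6 after 4 comparisons. The search repeatedly halves the search space by comparing with the middle element.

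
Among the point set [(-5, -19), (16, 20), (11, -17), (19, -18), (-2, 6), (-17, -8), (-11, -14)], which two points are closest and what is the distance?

Computing all pairwise distances among 7 points:

d((-5, -19), (16, 20)) = 44.2945
d((-5, -19), (11, -17)) = 16.1245
d((-5, -19), (19, -18)) = 24.0208
d((-5, -19), (-2, 6)) = 25.1794
d((-5, -19), (-17, -8)) = 16.2788
d((-5, -19), (-11, -14)) = 7.8102 <-- minimum
d((16, 20), (11, -17)) = 37.3363
d((16, 20), (19, -18)) = 38.1182
d((16, 20), (-2, 6)) = 22.8035
d((16, 20), (-17, -8)) = 43.2782
d((16, 20), (-11, -14)) = 43.4166
d((11, -17), (19, -18)) = 8.0623
d((11, -17), (-2, 6)) = 26.4197
d((11, -17), (-17, -8)) = 29.4109
d((11, -17), (-11, -14)) = 22.2036
d((19, -18), (-2, 6)) = 31.8904
d((19, -18), (-17, -8)) = 37.3631
d((19, -18), (-11, -14)) = 30.2655
d((-2, 6), (-17, -8)) = 20.5183
d((-2, 6), (-11, -14)) = 21.9317
d((-17, -8), (-11, -14)) = 8.4853

Closest pair: (-5, -19) and (-11, -14) with distance 7.8102

The closest pair is (-5, -19) and (-11, -14) with Euclidean distance 7.8102. For 7 points, brute-force pairwise comparison is shown above. For large n, the divide-and-conquer algorithm (sort by x, recurse on halves, check the dividing strip) achieves O(n log n).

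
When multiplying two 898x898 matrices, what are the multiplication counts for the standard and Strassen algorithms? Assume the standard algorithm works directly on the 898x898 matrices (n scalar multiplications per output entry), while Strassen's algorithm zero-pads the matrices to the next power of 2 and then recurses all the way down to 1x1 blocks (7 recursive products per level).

Matrix multiplication for 898x898 matrices:

Strassen's algorithm requires power-of-2 dimensions. Pad 898x898 to 1024x1024 (next power of 2).

Standard algorithm: 898^3 = 724150792 multiplications
Strassen's algorithm: 7^(log2(1024)) = 7^10 = 282475249 multiplications
Savings: 724150792 - 282475249 = 441675543 multiplications

Standard: 724150792 multiplications (898^3). Strassen: 282475249 multiplications (7^10, after padding to 1024x1024). Strassen reduces 8 recursive multiplications to 7 at each level.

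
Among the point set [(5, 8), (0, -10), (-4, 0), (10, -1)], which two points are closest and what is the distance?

Computing all pairwise distances among 4 points:

d((5, 8), (0, -10)) = 18.6815
d((5, 8), (-4, 0)) = 12.0416
d((5, 8), (10, -1)) = 10.2956 <-- minimum
d((0, -10), (-4, 0)) = 10.7703
d((0, -10), (10, -1)) = 13.4536
d((-4, 0), (10, -1)) = 14.0357

Closest pair: (5, 8) and (10, -1) with distance 10.2956

The closest pair is (5, 8) and (10, -1) with Euclidean distance 10.2956. For 4 points, brute-force pairwise comparison is shown above. For large n, the divide-and-conquer algorithm (sort by x, recurse on halves, check the dividing strip) achieves O(n log n).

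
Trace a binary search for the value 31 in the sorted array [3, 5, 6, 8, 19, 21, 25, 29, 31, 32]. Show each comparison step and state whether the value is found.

Binary search for 31 in [3, 5, 6, 8, 19, 21, 25, 29, 31, 32]:

lo=0, hi=9, mid=4, arr[mid]=19 -> 19 < 31, search right half
lo=5, hi=9, mid=7, arr[mid]=29 -> 29 < 31, search right half
lo=8, hi=9, mid=8, arr[mid]=31 -> Found target at index 8!

Binary search finds 31 at index 8 after 3 comparisons. The search repeatedly halves the search space by comparing with the middle element.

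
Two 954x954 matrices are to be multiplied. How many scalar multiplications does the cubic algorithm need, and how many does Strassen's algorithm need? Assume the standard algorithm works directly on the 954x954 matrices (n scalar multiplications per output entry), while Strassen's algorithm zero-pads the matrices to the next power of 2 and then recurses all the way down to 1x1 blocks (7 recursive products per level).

Matrix multiplication for 954x954 matrices:

Strassen's algorithm requires power-of-2 dimensions. Pad 954x954 to 1024x1024 (next power of 2).

Standard algorithm: 954^3 = 868250664 multiplications
Strassen's algorithm: 7^(log2(1024)) = 7^10 = 282475249 multiplications
Savings: 868250664 - 282475249 = 585775415 multiplications

Standard: 868250664 multiplications (954^3). Strassen: 282475249 multiplications (7^10, after padding to 1024x1024). Strassen reduces 8 recursive multiplications to 7 at each level.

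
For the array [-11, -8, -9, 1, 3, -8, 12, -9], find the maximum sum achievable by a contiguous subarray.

Using Kadane's algorithm on [-11, -8, -9, 1, 3, -8, 12, -9]:

Scanning through the array:
Position 1 (value -8): max_ending_here = -8, max_so_far = -8
Position 2 (value -9): max_ending_here = -9, max_so_far = -8
Position 3 (value 1): max_ending_here = 1, max_so_far = 1
Position 4 (value 3): max_ending_here = 4, max_so_far = 4
Position 5 (value -8): max_ending_here = -4, max_so_far = 4
Position 6 (value 12): max_ending_here = 12, max_so_far = 12
Position 7 (value -9): max_ending_here = 3, max_so_far = 12

Maximum subarray: [12]
Maximum sum: 12

The maximum subarray is [12] with sum 12. This subarray runs from index 6 to index 6.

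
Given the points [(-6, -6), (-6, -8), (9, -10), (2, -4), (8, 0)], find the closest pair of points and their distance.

Computing all pairwise distances among 5 points:

d((-6, -6), (-6, -8)) = 2.0 <-- minimum
d((-6, -6), (9, -10)) = 15.5242
d((-6, -6), (2, -4)) = 8.2462
d((-6, -6), (8, 0)) = 15.2315
d((-6, -8), (9, -10)) = 15.1327
d((-6, -8), (2, -4)) = 8.9443
d((-6, -8), (8, 0)) = 16.1245
d((9, -10), (2, -4)) = 9.2195
d((9, -10), (8, 0)) = 10.0499
d((2, -4), (8, 0)) = 7.2111

Closest pair: (-6, -6) and (-6, -8) with distance 2.0

The closest pair is (-6, -6) and (-6, -8) with Euclidean distance 2.0. For 5 points, brute-force pairwise comparison is shown above. For large n, the divide-and-conquer algorithm (sort by x, recurse on halves, check the dividing strip) achieves O(n log n).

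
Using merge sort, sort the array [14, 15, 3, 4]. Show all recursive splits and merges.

Merge sort trace:

Split: [14, 15, 3, 4] -> [14, 15] and [3, 4]
  Split: [14, 15] -> [14] and [15]
  Merge: [14] + [15] -> [14, 15]
  Split: [3, 4] -> [3] and [4]
  Merge: [3] + [4] -> [3, 4]
Merge: [14, 15] + [3, 4] -> [3, 4, 14, 15]

Final sorted array: [3, 4, 14, 15]

The merge sort proceeds by recursively splitting the array and merging sorted halves.
After all merges, the sorted array is [3, 4, 14, 15].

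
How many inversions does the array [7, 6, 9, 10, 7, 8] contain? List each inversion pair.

Finding inversions in [7, 6, 9, 10, 7, 8]:

(0, 1): arr[0]=7 > arr[1]=6
(2, 4): arr[2]=9 > arr[4]=7
(2, 5): arr[2]=9 > arr[5]=8
(3, 4): arr[3]=10 > arr[4]=7
(3, 5): arr[3]=10 > arr[5]=8

Total inversions: 5

The array has 5 inversion(s): (0,1), (2,4), (2,5), (3,4), (3,5). Each pair (i,j) satisfies i < j and arr[i] > arr[j].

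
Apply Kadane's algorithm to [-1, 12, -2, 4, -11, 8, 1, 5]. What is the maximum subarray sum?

Using Kadane's algorithm on [-1, 12, -2, 4, -11, 8, 1, 5]:

Scanning through the array:
Position 1 (value 12): max_ending_here = 12, max_so_far = 12
Position 2 (value -2): max_ending_here = 10, max_so_far = 12
Position 3 (value 4): max_ending_here = 14, max_so_far = 14
Position 4 (value -11): max_ending_here = 3, max_so_far = 14
Position 5 (value 8): max_ending_here = 11, max_so_far = 14
Position 6 (value 1): max_ending_here = 12, max_so_far = 14
Position 7 (value 5): max_ending_here = 17, max_so_far = 17

Maximum subarray: [12, -2, 4, -11, 8, 1, 5]
Maximum sum: 17

The maximum subarray is [12, -2, 4, -11, 8, 1, 5] with sum 17. This subarray runs from index 1 to index 7.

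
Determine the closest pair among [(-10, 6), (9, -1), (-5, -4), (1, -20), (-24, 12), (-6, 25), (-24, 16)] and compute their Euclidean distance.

Computing all pairwise distances among 7 points:

d((-10, 6), (9, -1)) = 20.2485
d((-10, 6), (-5, -4)) = 11.1803
d((-10, 6), (1, -20)) = 28.2312
d((-10, 6), (-24, 12)) = 15.2315
d((-10, 6), (-6, 25)) = 19.4165
d((-10, 6), (-24, 16)) = 17.2047
d((9, -1), (-5, -4)) = 14.3178
d((9, -1), (1, -20)) = 20.6155
d((9, -1), (-24, 12)) = 35.4683
d((9, -1), (-6, 25)) = 30.0167
d((9, -1), (-24, 16)) = 37.1214
d((-5, -4), (1, -20)) = 17.088
d((-5, -4), (-24, 12)) = 24.8395
d((-5, -4), (-6, 25)) = 29.0172
d((-5, -4), (-24, 16)) = 27.5862
d((1, -20), (-24, 12)) = 40.6079
d((1, -20), (-6, 25)) = 45.5412
d((1, -20), (-24, 16)) = 43.8292
d((-24, 12), (-6, 25)) = 22.2036
d((-24, 12), (-24, 16)) = 4.0 <-- minimum
d((-6, 25), (-24, 16)) = 20.1246

Closest pair: (-24, 12) and (-24, 16) with distance 4.0

The closest pair is (-24, 12) and (-24, 16) with Euclidean distance 4.0. For 7 points, brute-force pairwise comparison is shown above. For large n, the divide-and-conquer algorithm (sort by x, recurse on halves, check the dividing strip) achieves O(n log n).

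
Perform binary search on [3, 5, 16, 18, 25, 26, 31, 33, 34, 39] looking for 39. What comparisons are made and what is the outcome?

Binary search for 39 in [3, 5, 16, 18, 25, 26, 31, 33, 34, 39]:

lo=0, hi=9, mid=4, arr[mid]=25 -> 25 < 39, search right half
lo=5, hi=9, mid=7, arr[mid]=33 -> 33 < 39, search right half
lo=8, hi=9, mid=8, arr[mid]=34 -> 34 < 39, search right half
lo=9, hi=9, mid=9, arr[mid]=39 -> Found target at index 9!

Binary search finds 39 at index 9 after 4 comparisons. The search repeatedly halves the search space by comparing with the middle element.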